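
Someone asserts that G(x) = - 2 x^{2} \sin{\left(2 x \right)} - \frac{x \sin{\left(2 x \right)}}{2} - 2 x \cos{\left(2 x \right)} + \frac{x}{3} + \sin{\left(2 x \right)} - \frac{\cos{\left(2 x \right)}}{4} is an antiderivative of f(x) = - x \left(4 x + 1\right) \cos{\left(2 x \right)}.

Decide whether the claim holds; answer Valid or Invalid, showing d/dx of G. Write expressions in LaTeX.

Invalid: d/dx[G] - f = \frac{1}{3}, which is not 0.

d/dx[G] = - 4 x^{2} \cos{\left(2 x \right)} - x \cos{\left(2 x \right)} + \frac{1}{3}
d/dx[G] - f(x) = \frac{1}{3} != 0.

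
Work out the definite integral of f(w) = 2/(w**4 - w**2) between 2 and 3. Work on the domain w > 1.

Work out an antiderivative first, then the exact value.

Factor the denominator (w**2*(w - 1)*(w + 1)) and decompose: f = -1/(w + 1) + 1/(w - 1) - 2/w**2; each piece integrates to a log, atan, or power term.
F(w) = log(w - 1) - log(w + 1) + 2/w is an antiderivative of f.
Check: d/dw[log(w - 1) - log(w + 1) + 2/w] = 2/(w**4 - w**2) = f(w).
F(3) = -log(4) + 2/3 + log(2); F(2) = 1 - log(3).
Integral = F(3) - F(2) = -log(4) - 1/3 + log(2) + log(3).

Antiderivative: F(w) = log(w - 1) - log(w + 1) + 2/w; value = -log(4) - 1/3 + log(2) + log(3)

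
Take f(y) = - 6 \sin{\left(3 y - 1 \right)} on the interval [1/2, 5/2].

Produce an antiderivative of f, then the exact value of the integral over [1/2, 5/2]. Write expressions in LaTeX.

Antiderivative: F(y) = 2 \cos{\left(3 y - 1 \right)}; value = - 2 \cos{\left(\frac{1}{2} \right)} + 2 \cos{\left(\frac{13}{2} \right)}

Whatever form F(y) takes, F'(y) = f(y) is non-negotiable.
F(y) = 2 \cos{\left(3 y - 1 \right)} is an antiderivative of f.
Check: d/dy[2 \cos{\left(3 y - 1 \right)}] = - 6 \sin{\left(3 y - 1 \right)} = f(y).
F(5/2) = 2 \cos{\left(\frac{13}{2} \right)}; F(1/2) = 2 \cos{\left(\frac{1}{2} \right)}.
Integral = F(5/2) - F(1/2) = - 2 \cos{\left(\frac{1}{2} \right)} + 2 \cos{\left(\frac{13}{2} \right)}.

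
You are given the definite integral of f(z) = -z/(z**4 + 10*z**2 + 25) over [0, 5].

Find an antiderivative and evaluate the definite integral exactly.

f matches the chain-rule pattern g'(h)*h' with inner function h(z) = z**2 + 5; substituting u = h(z) collapses the integral.
F(z) = 1/(2*z**2 + 10) is an antiderivative of f.
Check: d/dz[1/(2*z**2 + 10)] = -z/(z**4 + 10*z**2 + 25) = f(z).
F(5) = 1/60; F(0) = 1/10.
Integral = F(5) - F(0) = -1/12.

Antiderivative: F(z) = 1/(2*z**2 + 10); value = -1/12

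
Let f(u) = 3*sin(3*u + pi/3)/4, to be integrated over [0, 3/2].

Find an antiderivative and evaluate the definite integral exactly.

Antiderivative: F(u) = -cos(3*u + pi/3)/4; value = 1/8 - cos(pi/3 + 9/2)/4

A first test for any F(u): its u-derivative must equal f(u) identically.
F(u) = -cos(3*u + pi/3)/4 is an antiderivative of f.
Check: d/du[-cos(3*u + pi/3)/4] = 3*sin(3*u + pi/3)/4 = f(u).
F(3/2) = -cos(pi/3 + 9/2)/4; F(0) = -1/8.
Integral = F(3/2) - F(0) = 1/8 - cos(pi/3 + 9/2)/4.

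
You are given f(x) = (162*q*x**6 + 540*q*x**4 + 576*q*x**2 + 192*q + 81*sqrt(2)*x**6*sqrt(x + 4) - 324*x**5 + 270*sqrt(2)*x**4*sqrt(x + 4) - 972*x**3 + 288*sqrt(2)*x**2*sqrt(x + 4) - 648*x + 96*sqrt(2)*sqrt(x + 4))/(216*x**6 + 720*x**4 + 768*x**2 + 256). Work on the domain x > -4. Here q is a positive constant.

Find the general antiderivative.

Any candidate F(x) must reproduce f(x) exactly when differentiated.
Check: d/dx[(3*q*x*(3*x**2 + 4) + sqrt(2)*(x + 4)**(3/2)*(3*x**2 + 4) - 3*(3*x**2 + 4)*log(3*x**2/2 + 1) + 3)/(4*(3*x**2 + 4))] = (162*q*x**6 + 540*q*x**4 + 576*q*x**2 + 192*q + 81*sqrt(2)*x**6*sqrt(x + 4) - 324*x**5 + 270*sqrt(2)*x**4*sqrt(x + 4) - 972*x**3 + 288*sqrt(2)*x**2*sqrt(x + 4) - 648*x + 96*sqrt(2)*sqrt(x + 4))/(216*x**6 + 720*x**4 + 768*x**2 + 256) = f(x).

F(x) = (3*q*x*(3*x**2 + 4) + sqrt(2)*(x + 4)**(3/2)*(3*x**2 + 4) - 3*(3*x**2 + 4)*log(3*x**2/2 + 1) + 3)/(4*(3*x**2 + 4)) + C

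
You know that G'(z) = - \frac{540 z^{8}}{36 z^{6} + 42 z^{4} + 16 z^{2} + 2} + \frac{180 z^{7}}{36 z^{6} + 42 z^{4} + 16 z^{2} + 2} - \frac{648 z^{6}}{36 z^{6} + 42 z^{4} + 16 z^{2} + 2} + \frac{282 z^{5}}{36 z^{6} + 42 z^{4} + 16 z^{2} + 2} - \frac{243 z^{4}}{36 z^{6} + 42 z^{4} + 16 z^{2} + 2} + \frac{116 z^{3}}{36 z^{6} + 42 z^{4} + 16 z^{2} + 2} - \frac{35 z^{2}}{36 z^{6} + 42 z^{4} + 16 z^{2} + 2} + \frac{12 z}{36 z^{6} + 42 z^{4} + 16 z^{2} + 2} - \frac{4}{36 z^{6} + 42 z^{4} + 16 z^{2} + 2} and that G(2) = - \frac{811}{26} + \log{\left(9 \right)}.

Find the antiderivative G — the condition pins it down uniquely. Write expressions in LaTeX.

The integrand splits into summands that can be handled one at a time.
A general antiderivative is - 5 z^{3} + \frac{5 z^{2}}{2} - \frac{z}{2} + \frac{\frac{1}{3} - z}{2 z^{2} + \frac{2}{3}} + \log{\left(2 z^{2} + 1 \right)} + C.
The condition gives C = - \frac{811}{26} + \log{\left(9 \right)} - (- \frac{811}{26} + \log{\left(9 \right)}) = 0.
So G(z) = - 5 z^{3} + \frac{5 z^{2}}{2} - \frac{z}{2} + \frac{\frac{1}{3} - z}{2 z^{2} + \frac{2}{3}} + \log{\left(2 z^{2} + 1 \right)}.
Check: d/dz[- 5 z^{3} + \frac{5 z^{2}}{2} - \frac{z}{2} + \frac{\frac{1}{3} - z}{2 z^{2} + \frac{2}{3}} + \log{\left(2 z^{2} + 1 \right)}] = \frac{- 540 z^{8} + 180 z^{7} - 648 z^{6} + 282 z^{5} - 243 z^{4} + 116 z^{3} - 35 z^{2} + 12 z - 4}{36 z^{6} + 42 z^{4} + 16 z^{2} + 2}, which equals G'(z).

G(z) = - 5 z^{3} + \frac{5 z^{2}}{2} - \frac{z}{2} + \frac{\frac{1}{3} - z}{2 z^{2} + \frac{2}{3}} + \log{\left(2 z^{2} + 1 \right)}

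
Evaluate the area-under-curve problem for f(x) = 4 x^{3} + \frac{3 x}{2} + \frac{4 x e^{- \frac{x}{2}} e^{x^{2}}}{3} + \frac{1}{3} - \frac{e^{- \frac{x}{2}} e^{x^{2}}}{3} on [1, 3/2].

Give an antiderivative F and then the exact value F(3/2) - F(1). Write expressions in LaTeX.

Integrate term by term and add the pieces.
F(x) = \frac{12 x^{4} + 9 x^{2} + 4 x + 8 e^{x^{2} - \frac{x}{2}}}{12} is an antiderivative of f.
Check: d/dx[\frac{12 x^{4} + 9 x^{2} + 4 x + 8 e^{x^{2} - \frac{x}{2}}}{12}] = 4 x^{3} + \frac{3 x}{2} + \frac{4 x e^{- \frac{x}{2}} e^{x^{2}}}{3} + \frac{1}{3} - \frac{e^{- \frac{x}{2}} e^{x^{2}}}{3} = f(x).
F(3/2) = \frac{2 e^{\frac{3}{2}}}{3} + \frac{29}{4}; F(1) = \frac{2 e^{\frac{1}{2}}}{3} + \frac{25}{12}.
Integral = F(3/2) - F(1) = - \frac{2 e^{\frac{1}{2}}}{3} + \frac{2 e^{\frac{3}{2}}}{3} + \frac{31}{6}.

Antiderivative: F(x) = \frac{12 x^{4} + 9 x^{2} + 4 x + 8 e^{x^{2} - \frac{x}{2}}}{12}; value = - \frac{2 e^{\frac{1}{2}}}{3} + \frac{2 e^{\frac{3}{2}}}{3} + \frac{31}{6}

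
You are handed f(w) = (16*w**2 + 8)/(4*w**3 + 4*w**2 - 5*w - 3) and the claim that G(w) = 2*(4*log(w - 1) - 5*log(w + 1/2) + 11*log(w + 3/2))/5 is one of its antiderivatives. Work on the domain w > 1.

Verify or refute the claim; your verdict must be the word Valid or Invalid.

d/dw[G] = (16*w**2 + 8)/(4*w**3 + 4*w**2 - 5*w - 3)
This equals f(w) exactly, so the claim holds.

Valid - the claim checks out under differentiation.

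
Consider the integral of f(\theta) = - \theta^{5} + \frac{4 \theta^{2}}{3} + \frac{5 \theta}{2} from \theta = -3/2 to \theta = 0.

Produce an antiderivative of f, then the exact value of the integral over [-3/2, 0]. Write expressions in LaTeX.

The integrand splits into summands that can be handled one at a time.
F(\theta) = \frac{\theta^{2} \left(- 6 \theta^{4} + 16 \theta + 45\right)}{36} is an antiderivative of f.
Check: d/d\theta[\frac{\theta^{2} \left(- 6 \theta^{4} + 16 \theta + 45\right)}{36}] = - \theta^{5} + \frac{4 \theta^{2}}{3} + \frac{5 \theta}{2} = f(\theta).
F(0) = 0; F(-3/2) = - \frac{75}{128}.
Integral = F(0) - F(-3/2) = \frac{75}{128}.

Antiderivative: F(\theta) = \frac{\theta^{2} \left(- 6 \theta^{4} + 16 \theta + 45\right)}{36}; value = \frac{75}{128}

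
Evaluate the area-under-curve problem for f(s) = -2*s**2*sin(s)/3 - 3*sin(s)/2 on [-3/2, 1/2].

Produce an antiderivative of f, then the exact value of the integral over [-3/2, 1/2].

Antiderivative: F(s) = 2*s**2*cos(s)/3 - 4*s*sin(s)/3 + cos(s)/6; value = -2*sin(1/2)/3 - 5*cos(3/2)/3 + cos(1/2)/3 + 2*sin(3/2)

The integrand splits into summands that can be handled one at a time.
F(s) = 2*s**2*cos(s)/3 - 4*s*sin(s)/3 + cos(s)/6 is an antiderivative of f.
Check: d/ds[2*s**2*cos(s)/3 - 4*s*sin(s)/3 + cos(s)/6] = -2*s**2*sin(s)/3 - 3*sin(s)/2 = f(s).
F(1/2) = -2*sin(1/2)/3 + cos(1/2)/3; F(-3/2) = -2*sin(3/2) + 5*cos(3/2)/3.
Integral = F(1/2) - F(-3/2) = -2*sin(1/2)/3 - 5*cos(3/2)/3 + cos(1/2)/3 + 2*sin(3/2).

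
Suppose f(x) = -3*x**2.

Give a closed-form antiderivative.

Recover f(x) by differentiating a candidate F(x); any mismatch rules it out.
Check: d/dx[-x**3] = -3*x**2 = f(x).

An antiderivative is F(x) = -x**3.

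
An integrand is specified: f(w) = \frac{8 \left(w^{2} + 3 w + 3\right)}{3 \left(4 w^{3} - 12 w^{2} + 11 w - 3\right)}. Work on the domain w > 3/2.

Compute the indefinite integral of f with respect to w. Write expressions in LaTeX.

F(w) = - \frac{- 39 \log{\left(w - \frac{3}{2} \right)} + 56 \log{\left(w - 1 \right)} - 19 \log{\left(w - \frac{1}{2} \right)}}{3} + C

Factor the denominator (3 \left(w - 1\right) \left(2 w - 3\right) \left(2 w - 1\right)) and decompose: f = \frac{38}{3 \left(2 w - 1\right)} + \frac{26}{2 w - 3} - \frac{56}{3 \left(w - 1\right)}; each piece integrates to a log, atan, or power term.
Check: d/dw[- \frac{- 39 \log{\left(w - \frac{3}{2} \right)} + 56 \log{\left(w - 1 \right)} - 19 \log{\left(w - \frac{1}{2} \right)}}{3}] = \frac{8 w^{2} + 24 w + 24}{12 w^{3} - 36 w^{2} + 33 w - 9}, which equals f(w).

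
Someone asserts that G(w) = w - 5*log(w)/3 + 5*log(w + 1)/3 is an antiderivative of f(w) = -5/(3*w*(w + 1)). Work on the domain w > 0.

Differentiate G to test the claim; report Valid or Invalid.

Invalid: d/dw[G] - f = 1, which is not 0.

d/dw[G] = (3*w**2 + 3*w - 5)/(3*w**2 + 3*w)
d/dw[G] - f(w) = 1 != 0.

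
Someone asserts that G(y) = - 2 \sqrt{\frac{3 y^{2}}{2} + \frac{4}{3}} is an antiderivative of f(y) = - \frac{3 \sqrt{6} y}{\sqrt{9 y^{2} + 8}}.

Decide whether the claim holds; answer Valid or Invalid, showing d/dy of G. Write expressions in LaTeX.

Valid - the claim checks out under differentiation.

d/dy[G] = - \frac{3 \sqrt{6} y}{\sqrt{9 y^{2} + 8}}
This equals f(y) exactly, so the claim holds.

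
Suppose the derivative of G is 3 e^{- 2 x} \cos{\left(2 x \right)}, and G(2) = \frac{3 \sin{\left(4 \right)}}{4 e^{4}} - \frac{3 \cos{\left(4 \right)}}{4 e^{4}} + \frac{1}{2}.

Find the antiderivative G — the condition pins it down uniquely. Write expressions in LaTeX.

G(x) = \frac{1}{2} + \frac{3 e^{- 2 x} \sin{\left(2 x \right)}}{4} - \frac{3 e^{- 2 x} \cos{\left(2 x \right)}}{4}

The proposed G(x) is checked by its d/dx: the result must match the given G'(x).
A general antiderivative is \frac{3 e^{- 2 x} \sin{\left(2 x \right)}}{4} - \frac{3 e^{- 2 x} \cos{\left(2 x \right)}}{4} + C.
The condition gives C = \frac{3 \sin{\left(4 \right)}}{4 e^{4}} - \frac{3 \cos{\left(4 \right)}}{4 e^{4}} + \frac{1}{2} - (\frac{3 \sin{\left(4 \right)}}{4 e^{4}} - \frac{3 \cos{\left(4 \right)}}{4 e^{4}}) = \frac{1}{2}.
So G(x) = \frac{1}{2} + \frac{3 e^{- 2 x} \sin{\left(2 x \right)}}{4} - \frac{3 e^{- 2 x} \cos{\left(2 x \right)}}{4}.
Check: d/dx[\frac{1}{2} + \frac{3 e^{- 2 x} \sin{\left(2 x \right)}}{4} - \frac{3 e^{- 2 x} \cos{\left(2 x \right)}}{4}] = 3 e^{- 2 x} \cos{\left(2 x \right)} = G'(x).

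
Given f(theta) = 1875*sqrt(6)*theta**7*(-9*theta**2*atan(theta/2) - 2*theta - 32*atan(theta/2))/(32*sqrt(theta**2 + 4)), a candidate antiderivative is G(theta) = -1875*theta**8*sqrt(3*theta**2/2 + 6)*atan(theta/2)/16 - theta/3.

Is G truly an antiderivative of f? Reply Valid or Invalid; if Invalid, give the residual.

Invalid: d/dtheta[G] - f = -1/3, which is not 0.

d/dtheta[G] = (-50625*sqrt(6)*theta**9*atan(theta/2) - 11250*sqrt(6)*theta**8 - 180000*sqrt(6)*theta**7*atan(theta/2) - 32*sqrt(theta**2 + 4))/(96*sqrt(theta**2 + 4))
d/dtheta[G] - f(theta) = -1/3 != 0.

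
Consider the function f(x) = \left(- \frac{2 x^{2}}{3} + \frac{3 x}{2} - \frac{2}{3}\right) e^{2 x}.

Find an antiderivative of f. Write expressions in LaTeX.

f has the shape u'v + uv' for u = - \frac{x^{2}}{3} + \frac{13 x}{12} - \frac{7}{8} and v = e^{2 x} — it is the derivative of the product u*v.
Check: d/dx[\frac{\left(- 8 x^{2} + 26 x - 21\right) e^{2 x}}{24}] = - \frac{2 x^{2} e^{2 x}}{3} + \frac{3 x e^{2 x}}{2} - \frac{2 e^{2 x}}{3}, which equals f(x).

An antiderivative is F(x) = \frac{\left(- 8 x^{2} + 26 x - 21\right) e^{2 x}}{24}.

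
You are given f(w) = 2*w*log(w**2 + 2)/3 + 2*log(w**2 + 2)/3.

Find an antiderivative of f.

An antiderivative is F(w) = (-w**2 + w*(w + 2)*log(w**2 + 2) - 4*w + 2*log(w**2 + 2) + 4*sqrt(2)*atan(sqrt(2)*w/2))/3.

Integrate term by term and add the pieces.
Check: d/dw[(-w**2 + w*(w + 2)*log(w**2 + 2) - 4*w + 2*log(w**2 + 2) + 4*sqrt(2)*atan(sqrt(2)*w/2))/3] = 2*w*log(w**2 + 2)/3 + 2*log(w**2 + 2)/3 = f(w).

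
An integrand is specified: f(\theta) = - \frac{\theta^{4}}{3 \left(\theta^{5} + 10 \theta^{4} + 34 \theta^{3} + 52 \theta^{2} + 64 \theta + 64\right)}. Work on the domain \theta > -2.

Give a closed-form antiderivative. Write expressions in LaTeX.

Factor the denominator (3 \left(\theta + 2\right) \left(\theta + 4\right)^{2} \left(\theta^{2} + 2\right)) and decompose: f = \frac{5 \theta - 2}{243 \left(\theta^{2} + 2\right)} - \frac{32}{243 \left(\theta + 4\right)} + \frac{64}{27 \left(\theta + 4\right)^{2}} - \frac{2}{9 \left(\theta + 2\right)}; each piece integrates to a log, atan, or power term.
Check: d/d\theta[- \frac{108 \theta \log{\left(\theta + 2 \right)} + 64 \theta \log{\left(\theta + 4 \right)} - 5 \theta \log{\left(\theta^{2} + 2 \right)} + 2 \sqrt{2} \theta \operatorname{atan}{\left(\frac{\sqrt{2} \theta}{2} \right)} + 432 \log{\left(\theta + 2 \right)} + 256 \log{\left(\theta + 4 \right)} - 20 \log{\left(\theta^{2} + 2 \right)} + 8 \sqrt{2} \operatorname{atan}{\left(\frac{\sqrt{2} \theta}{2} \right)} + 1152}{486 \left(\theta + 4\right)}] = - \frac{\theta^{4}}{3 \theta^{5} + 30 \theta^{4} + 102 \theta^{3} + 156 \theta^{2} + 192 \theta + 192}, which equals f(\theta).

An antiderivative is F(\theta) = - \frac{108 \theta \log{\left(\theta + 2 \right)} + 64 \theta \log{\left(\theta + 4 \right)} - 5 \theta \log{\left(\theta^{2} + 2 \right)} + 2 \sqrt{2} \theta \operatorname{atan}{\left(\frac{\sqrt{2} \theta}{2} \right)} + 432 \log{\left(\theta + 2 \right)} + 256 \log{\left(\theta + 4 \right)} - 20 \log{\left(\theta^{2} + 2 \right)} + 8 \sqrt{2} \operatorname{atan}{\left(\frac{\sqrt{2} \theta}{2} \right)} + 1152}{486 \left(\theta + 4\right)}.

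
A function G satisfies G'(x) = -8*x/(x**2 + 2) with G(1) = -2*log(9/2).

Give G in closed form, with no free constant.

G'(x) matches the chain-rule pattern g'(h)*h' with inner function h(x) = x**4/2 + 2*x**2 + 2; substituting u = h(x) collapses the integral.
A general antiderivative is -2*log(x**4/2 + 2*x**2 + 2) + C.
The condition gives C = -2*log(9/2) - (-2*log(9/2)) = 0.
So G(x) = -2*log(x**4/2 + 2*x**2 + 2).
Check: d/dx[-2*log(x**4/2 + 2*x**2 + 2)] = -8*x/(x**2 + 2) = G'(x).

G(x) = -2*log(x**4/2 + 2*x**2 + 2)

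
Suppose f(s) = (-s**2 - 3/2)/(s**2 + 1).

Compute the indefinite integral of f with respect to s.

Any candidate F(s) must reproduce f(s) exactly when differentiated.
Check: d/ds[-s - atan(s)/2] = (-2*s**2 - 3)/(2*s**2 + 2), which equals f(s).

F(s) = -s - atan(s)/2 + C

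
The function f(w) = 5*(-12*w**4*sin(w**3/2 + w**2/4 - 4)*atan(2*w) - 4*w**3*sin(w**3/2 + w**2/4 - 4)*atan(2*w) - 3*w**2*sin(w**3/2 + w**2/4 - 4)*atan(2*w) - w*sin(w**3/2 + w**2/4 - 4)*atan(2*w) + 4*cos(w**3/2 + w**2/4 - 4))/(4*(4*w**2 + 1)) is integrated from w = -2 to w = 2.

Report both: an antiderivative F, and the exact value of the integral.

Recognize the product-rule pattern: f = u'v + uv' with u = 5*atan(2*w)/2, v = cos(w**3/2 + w**2/4 - 4), so integration by parts undoes it.
F(w) = 5*cos(w**3/2 + w**2/4 - 4)*atan(2*w)/2 is an antiderivative of f.
Check: d/dw[5*cos(w**3/2 + w**2/4 - 4)*atan(2*w)/2] = (-60*w**4*sin(w**3/2 + w**2/4 - 4)*atan(2*w) - 20*w**3*sin(w**3/2 + w**2/4 - 4)*atan(2*w) - 15*w**2*sin(w**3/2 + w**2/4 - 4)*atan(2*w) - 5*w*sin(w**3/2 + w**2/4 - 4)*atan(2*w) + 20*cos(w**3/2 + w**2/4 - 4))/(16*w**2 + 4), which equals f(w).
F(2) = 5*cos(1)*atan(4)/2; F(-2) = -5*cos(7)*atan(4)/2.
Integral = F(2) - F(-2) = 5*cos(1)*atan(4)/2 + 5*cos(7)*atan(4)/2.

Antiderivative: F(w) = 5*cos(w**3/2 + w**2/4 - 4)*atan(2*w)/2; value = 5*cos(1)*atan(4)/2 + 5*cos(7)*atan(4)/2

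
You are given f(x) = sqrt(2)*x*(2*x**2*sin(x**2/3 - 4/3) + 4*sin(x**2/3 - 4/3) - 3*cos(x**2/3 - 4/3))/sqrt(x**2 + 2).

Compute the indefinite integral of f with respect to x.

f has the shape u'v + uv' for u = -3*sqrt(2*x**2 + 4) and v = cos(x**2/3 - 4/3) — it is the derivative of the product u*v.
Check: d/dx[-3*sqrt(2)*sqrt(x**2 + 2)*cos(x**2/3 - 4/3)] = (2*sqrt(2)*x**3*sin(x**2/3 - 4/3) + 4*sqrt(2)*x*sin(x**2/3 - 4/3) - 3*sqrt(2)*x*cos(x**2/3 - 4/3))/sqrt(x**2 + 2), which equals f(x).

F(x) = -3*sqrt(2)*sqrt(x**2 + 2)*cos(x**2/3 - 4/3) + C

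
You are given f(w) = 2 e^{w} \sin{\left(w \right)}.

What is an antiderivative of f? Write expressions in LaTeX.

An antiderivative is F(w) = e^{w} \sin{\left(w \right)} - e^{w} \cos{\left(w \right)}.

An antiderivative F(w) passes only if d/dw[F] lands on f(w) exactly.
Check: d/dw[e^{w} \sin{\left(w \right)} - e^{w} \cos{\left(w \right)}] = 2 e^{w} \sin{\left(w \right)} = f(w).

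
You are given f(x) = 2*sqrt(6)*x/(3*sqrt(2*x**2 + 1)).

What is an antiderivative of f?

An antiderivative is F(x) = 2*sqrt(3*x**2 + 3/2)/3.

The substitution u = 3*x**2 + 3/2 works: f is exactly (dF/du)*(du/dx) for that inner function.
Check: d/dx[2*sqrt(3*x**2 + 3/2)/3] = 2*sqrt(6)*x/(3*sqrt(2*x**2 + 1)) = f(x).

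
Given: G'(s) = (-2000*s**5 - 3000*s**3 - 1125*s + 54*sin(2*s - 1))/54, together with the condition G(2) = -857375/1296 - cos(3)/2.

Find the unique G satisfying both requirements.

G(s) = 4*(-5*s**2/3 - 5/4)**3/3 - cos(2*s - 1)/2

For G(s) to be correct, d/ds[G] must agree with the stated G'(s) identically.
A general antiderivative is 4*(-5*s**2/3 - 5/4)**3/3 - cos(2*s - 1)/2 + C.
The condition gives C = -857375/1296 - cos(3)/2 - (-857375/1296 - cos(3)/2) = 0.
So G(s) = 4*(-5*s**2/3 - 5/4)**3/3 - cos(2*s - 1)/2.
Check: d/ds[4*(-5*s**2/3 - 5/4)**3/3 - cos(2*s - 1)/2] = -1000*s**5/27 - 500*s**3/9 - 125*s/6 + sin(2*s - 1), which equals G'(s).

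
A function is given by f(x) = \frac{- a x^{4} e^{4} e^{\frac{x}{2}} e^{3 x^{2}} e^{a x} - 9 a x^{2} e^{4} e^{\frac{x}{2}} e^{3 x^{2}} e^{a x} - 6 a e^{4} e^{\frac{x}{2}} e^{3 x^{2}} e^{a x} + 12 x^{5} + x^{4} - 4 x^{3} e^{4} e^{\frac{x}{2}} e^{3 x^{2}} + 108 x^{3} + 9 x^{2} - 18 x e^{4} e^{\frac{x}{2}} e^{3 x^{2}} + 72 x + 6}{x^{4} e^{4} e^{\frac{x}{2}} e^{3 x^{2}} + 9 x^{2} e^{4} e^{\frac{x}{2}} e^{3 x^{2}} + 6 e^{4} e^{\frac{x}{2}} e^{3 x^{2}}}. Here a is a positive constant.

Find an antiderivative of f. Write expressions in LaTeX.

A first test for any F(x): its x-derivative must equal f(x) identically.
Check: d/dx[- e^{a x} - \log{\left(\frac{x^{4}}{3} + 3 x^{2} + 2 \right)} - \frac{2 e^{- \frac{x}{2}} e^{- 3 x^{2}}}{e^{4}}] = \frac{- a x^{4} e^{4} e^{\frac{x}{2}} e^{3 x^{2}} e^{a x} - 9 a x^{2} e^{4} e^{\frac{x}{2}} e^{3 x^{2}} e^{a x} - 6 a e^{4} e^{\frac{x}{2}} e^{3 x^{2}} e^{a x} + 12 x^{5} + x^{4} - 4 x^{3} e^{4} e^{\frac{x}{2}} e^{3 x^{2}} + 108 x^{3} + 9 x^{2} - 18 x e^{4} e^{\frac{x}{2}} e^{3 x^{2}} + 72 x + 6}{x^{4} e^{4} e^{\frac{x}{2}} e^{3 x^{2}} + 9 x^{2} e^{4} e^{\frac{x}{2}} e^{3 x^{2}} + 6 e^{4} e^{\frac{x}{2}} e^{3 x^{2}}} = f(x).

An antiderivative is F(x) = - e^{a x} - \log{\left(\frac{x^{4}}{3} + 3 x^{2} + 2 \right)} - \frac{2 e^{- \frac{x}{2}} e^{- 3 x^{2}}}{e^{4}}.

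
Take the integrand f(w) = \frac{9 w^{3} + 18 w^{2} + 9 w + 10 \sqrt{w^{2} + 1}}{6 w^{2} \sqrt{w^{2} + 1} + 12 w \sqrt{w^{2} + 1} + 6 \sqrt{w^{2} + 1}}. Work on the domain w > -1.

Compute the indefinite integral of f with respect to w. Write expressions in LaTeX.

Since d/dw undoes antidifferentiation here, F'(w) = f(w) is required of F(w).
Check: d/dw[\frac{9 w \sqrt{w^{2} + 1} + 9 \sqrt{w^{2} + 1} - 10}{6 \left(w + 1\right)}] = \frac{9 w^{3} + 18 w^{2} + 9 w + 10 \sqrt{w^{2} + 1}}{6 w^{2} \sqrt{w^{2} + 1} + 12 w \sqrt{w^{2} + 1} + 6 \sqrt{w^{2} + 1}} = f(w).

F(w) = \frac{9 w \sqrt{w^{2} + 1} + 9 \sqrt{w^{2} + 1} - 10}{6 \left(w + 1\right)} + C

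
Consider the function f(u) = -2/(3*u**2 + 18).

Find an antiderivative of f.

An antiderivative is F(u) = -sqrt(6)*atan(sqrt(6)*u/6)/9.

Check any antiderivative F(u) by computing F'(u) and comparing it with f(u).
Check: d/du[-sqrt(6)*atan(sqrt(6)*u/6)/9] = -2/(3*u**2 + 18) = f(u).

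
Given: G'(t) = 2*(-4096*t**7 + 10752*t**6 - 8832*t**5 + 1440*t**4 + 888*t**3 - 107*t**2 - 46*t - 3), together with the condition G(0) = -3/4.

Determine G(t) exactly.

G(t) = -1024*t**8 + 3072*t**7 - 2944*t**6 + 576*t**5 + 444*t**4 - 214*t**3/3 - 46*t**2 - 6*t - 3/4

Since d/dt undoes antidifferentiation here, G(t) must give back the stated G'(t).
A general antiderivative is 2*t**3/3 - 4*(-4*t**2 + 3*t + 1/2)**4 - 3/2 + C.
The condition gives C = -3/4 - (-7/4) = 1.
So G(t) = -1024*t**8 + 3072*t**7 - 2944*t**6 + 576*t**5 + 444*t**4 - 214*t**3/3 - 46*t**2 - 6*t - 3/4.
Check: d/dt[-1024*t**8 + 3072*t**7 - 2944*t**6 + 576*t**5 + 444*t**4 - 214*t**3/3 - 46*t**2 - 6*t - 3/4] = -8192*t**7 + 21504*t**6 - 17664*t**5 + 2880*t**4 + 1776*t**3 - 214*t**2 - 92*t - 6, which equals G'(t).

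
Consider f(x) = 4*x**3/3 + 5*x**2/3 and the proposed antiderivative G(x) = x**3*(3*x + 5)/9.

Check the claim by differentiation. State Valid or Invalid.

d/dx[G] = 4*x**3/3 + 5*x**2/3
This equals f(x) exactly, so the claim holds.

Valid - the claim checks out under differentiation.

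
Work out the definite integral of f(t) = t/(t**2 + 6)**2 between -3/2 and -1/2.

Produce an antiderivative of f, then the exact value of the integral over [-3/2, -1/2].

Antiderivative: F(t) = -1/(2*t**2 + 12); value = -16/825

The substitution u = 2*t**2 + 12 works: f is exactly (dF/du)*(du/dt) for that inner function.
F(t) = -1/(2*t**2 + 12) is an antiderivative of f.
Check: d/dt[-1/(2*t**2 + 12)] = t/(t**4 + 12*t**2 + 36), which equals f(t).
F(-1/2) = -2/25; F(-3/2) = -2/33.
Integral = F(-1/2) - F(-3/2) = -16/825.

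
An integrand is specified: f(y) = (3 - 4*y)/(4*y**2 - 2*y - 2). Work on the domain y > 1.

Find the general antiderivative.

The denominator factors as 2*(y - 1)*(2*y + 1); partial fractions split f into directly integrable pieces: -5/(3*(2*y + 1)) - 1/(6*(y - 1)).
Check: d/dy[(-log(y - 1) - 5*log(y + 1/2))/6] = (3 - 4*y)/(4*y**2 - 2*y - 2) = f(y).

F(y) = (-log(y - 1) - 5*log(y + 1/2))/6 + C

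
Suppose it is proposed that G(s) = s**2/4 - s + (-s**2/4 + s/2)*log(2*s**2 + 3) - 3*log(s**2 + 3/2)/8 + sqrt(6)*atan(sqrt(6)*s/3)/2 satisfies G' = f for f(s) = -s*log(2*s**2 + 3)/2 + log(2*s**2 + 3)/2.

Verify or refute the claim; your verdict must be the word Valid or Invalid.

d/ds[G] = -s*log(2*s**2 + 3)/2 + log(2*s**2 + 3)/2
This equals f(s) exactly, so the claim holds.

Valid - the claim checks out under differentiation.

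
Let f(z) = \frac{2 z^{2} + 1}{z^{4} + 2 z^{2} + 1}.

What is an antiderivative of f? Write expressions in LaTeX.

An antiderivative is F(z) = \frac{3 z^{2} \operatorname{atan}{\left(z \right)} - z + 3 \operatorname{atan}{\left(z \right)}}{2 z^{2} + 2}.

Check any antiderivative F(z) by computing F'(z) and comparing it with f(z).
Check: d/dz[\frac{3 z^{2} \operatorname{atan}{\left(z \right)} - z + 3 \operatorname{atan}{\left(z \right)}}{2 z^{2} + 2}] = \frac{2 z^{2} + 1}{z^{4} + 2 z^{2} + 1} = f(z).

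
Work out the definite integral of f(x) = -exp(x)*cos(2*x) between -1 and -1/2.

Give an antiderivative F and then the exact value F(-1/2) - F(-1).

Antiderivative: F(x) = -2*exp(x)*sin(2*x)/5 - exp(x)*cos(2*x)/5; value = -2*exp(-1)*sin(2)/5 - exp(-1/2)*cos(1)/5 + exp(-1)*cos(2)/5 + 2*exp(-1/2)*sin(1)/5

Any candidate F(x) must reproduce f(x) exactly when differentiated.
F(x) = -2*exp(x)*sin(2*x)/5 - exp(x)*cos(2*x)/5 is an antiderivative of f.
Check: d/dx[-2*exp(x)*sin(2*x)/5 - exp(x)*cos(2*x)/5] = -exp(x)*cos(2*x) = f(x).
F(-1/2) = -exp(-1/2)*cos(1)/5 + 2*exp(-1/2)*sin(1)/5; F(-1) = -exp(-1)*cos(2)/5 + 2*exp(-1)*sin(2)/5.
Integral = F(-1/2) - F(-1) = -2*exp(-1)*sin(2)/5 - exp(-1/2)*cos(1)/5 + exp(-1)*cos(2)/5 + 2*exp(-1/2)*sin(1)/5.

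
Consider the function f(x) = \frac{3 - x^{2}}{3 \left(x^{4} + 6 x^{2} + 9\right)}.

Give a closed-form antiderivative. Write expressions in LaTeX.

An antiderivative is F(x) = \frac{x}{3 \left(x^{2} + 3\right)}.

f has the shape u'v + uv' for u = \frac{x}{3} and v = \frac{1}{x^{2} + 3} — it is the derivative of the product u*v.
Check: d/dx[\frac{x}{3 \left(x^{2} + 3\right)}] = \frac{3 - x^{2}}{3 x^{4} + 18 x^{2} + 27}, which equals f(x).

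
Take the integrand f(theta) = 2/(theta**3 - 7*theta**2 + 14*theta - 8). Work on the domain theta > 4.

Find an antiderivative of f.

Factor the denominator ((theta - 4)*(theta - 2)*(theta - 1)) and decompose: f = 2/(3*(theta - 1)) - 1/(theta - 2) + 1/(3*(theta - 4)); each piece integrates to a log, atan, or power term.
Check: d/dtheta[log(theta - 4)/3 - log(theta - 2) + 2*log(theta - 1)/3] = 2/(theta**3 - 7*theta**2 + 14*theta - 8) = f(theta).

An antiderivative is F(theta) = log(theta - 4)/3 - log(theta - 2) + 2*log(theta - 1)/3.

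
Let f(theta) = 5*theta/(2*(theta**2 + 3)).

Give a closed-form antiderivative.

The substitution u = theta**2 + 3 works: f is exactly (dF/du)*(du/dtheta) for that inner function.
Check: d/dtheta[5*log(theta**2 + 3)/4] = 5*theta/(2*theta**2 + 6), which equals f(theta).

An antiderivative is F(theta) = 5*log(theta**2 + 3)/4.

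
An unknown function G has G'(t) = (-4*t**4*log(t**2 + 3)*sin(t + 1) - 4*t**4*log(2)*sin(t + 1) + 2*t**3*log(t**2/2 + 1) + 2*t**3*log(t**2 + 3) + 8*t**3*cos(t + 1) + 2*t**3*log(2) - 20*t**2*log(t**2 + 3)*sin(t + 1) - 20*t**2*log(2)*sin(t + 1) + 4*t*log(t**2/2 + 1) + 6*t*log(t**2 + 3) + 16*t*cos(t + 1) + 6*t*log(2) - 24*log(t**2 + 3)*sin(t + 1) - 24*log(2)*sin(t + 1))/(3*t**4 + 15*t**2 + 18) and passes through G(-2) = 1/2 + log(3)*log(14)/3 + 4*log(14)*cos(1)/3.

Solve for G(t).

G(t) = (log(t**2/2 + 1) + 4*cos(t + 1))*log(2*t**2 + 6)/3 + 1/2

G'(t) has the shape u'v + uv' for u = log(t**2/2 + 1)/3 + 4*cos(t + 1)/3 and v = log(2*t**2 + 6) — it is the derivative of the product u*v.
A general antiderivative is (log(t**2/2 + 1) + 4*cos(t + 1))*log(2*t**2 + 6)/3 + C.
The condition gives C = 1/2 + log(3)*log(14)/3 + 4*log(14)*cos(1)/3 - (log(3)*log(14)/3 + 4*log(14)*cos(1)/3) = 1/2.
So G(t) = (log(t**2/2 + 1) + 4*cos(t + 1))*log(2*t**2 + 6)/3 + 1/2.
Check: d/dt[(log(t**2/2 + 1) + 4*cos(t + 1))*log(2*t**2 + 6)/3 + 1/2] = (-4*t**4*log(t**2 + 3)*sin(t + 1) - 4*t**4*log(2)*sin(t + 1) + 2*t**3*log(t**2/2 + 1) + 2*t**3*log(t**2 + 3) + 8*t**3*cos(t + 1) + 2*t**3*log(2) - 20*t**2*log(t**2 + 3)*sin(t + 1) - 20*t**2*log(2)*sin(t + 1) + 4*t*log(t**2/2 + 1) + 6*t*log(t**2 + 3) + 16*t*cos(t + 1) + 6*t*log(2) - 24*log(t**2 + 3)*sin(t + 1) - 24*log(2)*sin(t + 1))/(3*t**4 + 15*t**2 + 18) = G'(t).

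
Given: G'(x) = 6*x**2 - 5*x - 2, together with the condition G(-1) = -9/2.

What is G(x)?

G(x) = (4*x**3 - 5*x**2 - 4*x - 4)/2

The integrand splits into summands that can be handled one at a time.
A general antiderivative is 2*x**3 - 5*x**2/2 - 2*x - 1 + C.
The condition gives C = -9/2 - (-7/2) = -1.
So G(x) = (4*x**3 - 5*x**2 - 4*x - 4)/2.
Check: d/dx[(4*x**3 - 5*x**2 - 4*x - 4)/2] = 6*x**2 - 5*x - 2 = G'(x).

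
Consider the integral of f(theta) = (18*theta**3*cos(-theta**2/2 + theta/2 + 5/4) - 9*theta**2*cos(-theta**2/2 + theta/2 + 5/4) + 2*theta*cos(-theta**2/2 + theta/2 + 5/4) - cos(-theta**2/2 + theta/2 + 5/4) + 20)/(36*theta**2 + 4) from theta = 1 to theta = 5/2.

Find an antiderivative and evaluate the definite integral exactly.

Antiderivative: F(theta) = -sin(-theta**2/2 + theta/2 + 5/4)/2 + 5*atan(3*theta)/3; value = -5*atan(3)/3 + sin(5/8)/2 + sin(5/4)/2 + 5*atan(15/2)/3

Any candidate F(theta) must reproduce f(theta) exactly when differentiated.
F(theta) = -sin(-theta**2/2 + theta/2 + 5/4)/2 + 5*atan(3*theta)/3 is an antiderivative of f.
Check: d/dtheta[-sin(-theta**2/2 + theta/2 + 5/4)/2 + 5*atan(3*theta)/3] = (18*theta**3*cos(-theta**2/2 + theta/2 + 5/4) - 9*theta**2*cos(-theta**2/2 + theta/2 + 5/4) + 2*theta*cos(-theta**2/2 + theta/2 + 5/4) - cos(-theta**2/2 + theta/2 + 5/4) + 20)/(36*theta**2 + 4) = f(theta).
F(5/2) = sin(5/8)/2 + 5*atan(15/2)/3; F(1) = -sin(5/4)/2 + 5*atan(3)/3.
Integral = F(5/2) - F(1) = -5*atan(3)/3 + sin(5/8)/2 + sin(5/4)/2 + 5*atan(15/2)/3.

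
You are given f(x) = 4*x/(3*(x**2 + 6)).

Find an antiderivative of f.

f matches the chain-rule pattern g'(h)*h' with inner function h(x) = x**2 + 6; substituting u = h(x) collapses the integral.
Check: d/dx[2*log(x**2 + 6)/3] = 4*x/(3*x**2 + 18), which equals f(x).

An antiderivative is F(x) = 2*log(x**2 + 6)/3.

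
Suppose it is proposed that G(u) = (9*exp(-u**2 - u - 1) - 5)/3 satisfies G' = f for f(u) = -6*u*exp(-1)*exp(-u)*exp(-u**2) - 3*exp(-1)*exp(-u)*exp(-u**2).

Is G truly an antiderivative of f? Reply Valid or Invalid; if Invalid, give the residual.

d/du[G] = (-6*u - 3)*exp(-1)*exp(-u)*exp(-u**2)
This equals f(u) exactly, so the claim holds.

Valid - the claim checks out under differentiation.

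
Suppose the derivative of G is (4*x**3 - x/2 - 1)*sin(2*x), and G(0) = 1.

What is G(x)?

G(x) = -(16*x**3*cos(2*x) - 24*x**2*sin(2*x) - 26*x*cos(2*x) + 13*sin(2*x) - 4*cos(2*x) - 4)/8

For G(x) to be correct, d/dx[G] must agree with the stated G'(x) identically.
A general antiderivative is -2*x**3*cos(2*x) + 3*x**2*sin(2*x) + 13*x*cos(2*x)/4 - 13*sin(2*x)/8 + cos(2*x)/2 + C.
The condition gives C = 1 - (1/2) = 1/2.
So G(x) = -(16*x**3*cos(2*x) - 24*x**2*sin(2*x) - 26*x*cos(2*x) + 13*sin(2*x) - 4*cos(2*x) - 4)/8.
Check: d/dx[-(16*x**3*cos(2*x) - 24*x**2*sin(2*x) - 26*x*cos(2*x) + 13*sin(2*x) - 4*cos(2*x) - 4)/8] = 4*x**3*sin(2*x) - x*sin(2*x)/2 - sin(2*x), which equals G'(x).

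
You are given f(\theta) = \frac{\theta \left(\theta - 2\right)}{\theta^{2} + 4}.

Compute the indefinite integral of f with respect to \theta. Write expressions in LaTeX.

An antiderivative F(\theta) passes only if d/d\theta[F] lands on f(\theta) exactly.
Check: d/d\theta[\theta - \log{\left(\theta^{2} + 4 \right)} - 2 \operatorname{atan}{\left(\frac{\theta}{2} \right)}] = \frac{\theta^{2} - 2 \theta}{\theta^{2} + 4}, which equals f(\theta).

F(\theta) = \theta - \log{\left(\theta^{2} + 4 \right)} - 2 \operatorname{atan}{\left(\frac{\theta}{2} \right)} + C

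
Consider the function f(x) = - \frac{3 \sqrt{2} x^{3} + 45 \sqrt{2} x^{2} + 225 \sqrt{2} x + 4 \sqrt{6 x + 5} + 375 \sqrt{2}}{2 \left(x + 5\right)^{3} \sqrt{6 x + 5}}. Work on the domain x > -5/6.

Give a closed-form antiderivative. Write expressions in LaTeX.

An antiderivative is F(x) = - \frac{\sqrt{2} x^{2} \sqrt{6 x + 5} + 10 \sqrt{2} x \sqrt{6 x + 5} + 25 \sqrt{2} \sqrt{6 x + 5} - 2}{2 \left(x + 5\right)^{2}}.

An antiderivative F(x) passes only if d/dx[F] lands on f(x) exactly.
Check: d/dx[- \frac{\sqrt{2} x^{2} \sqrt{6 x + 5} + 10 \sqrt{2} x \sqrt{6 x + 5} + 25 \sqrt{2} \sqrt{6 x + 5} - 2}{2 \left(x + 5\right)^{2}}] = \frac{- 3 \sqrt{2} x^{3} - 45 \sqrt{2} x^{2} - 225 \sqrt{2} x - 4 \sqrt{6 x + 5} - 375 \sqrt{2}}{2 x^{3} \sqrt{6 x + 5} + 30 x^{2} \sqrt{6 x + 5} + 150 x \sqrt{6 x + 5} + 250 \sqrt{6 x + 5}}, which equals f(x).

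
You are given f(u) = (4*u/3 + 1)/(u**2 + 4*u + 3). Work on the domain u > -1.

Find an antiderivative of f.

An antiderivative is F(u) = -log(u + 1)/6 + 3*log(u + 3)/2.

The denominator factors as 3*(u + 1)*(u + 3); partial fractions split f into directly integrable pieces: 3/(2*(u + 3)) - 1/(6*(u + 1)).
Check: d/du[-log(u + 1)/6 + 3*log(u + 3)/2] = (4*u + 3)/(3*u**2 + 12*u + 9), which equals f(u).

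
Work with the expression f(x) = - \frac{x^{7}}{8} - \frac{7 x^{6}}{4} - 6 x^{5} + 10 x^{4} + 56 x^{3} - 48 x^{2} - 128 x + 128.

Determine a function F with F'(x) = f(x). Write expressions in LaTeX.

f matches the chain-rule pattern g'(h)*h' with inner function h(x) = - \frac{x^{2}}{2} - 2 x + 4; substituting u = h(x) collapses the integral.
Check: d/dx[- \frac{\left(x^{2} + 4 x - 8\right)^{4}}{64}] = - \frac{x^{7}}{8} - \frac{7 x^{6}}{4} - 6 x^{5} + 10 x^{4} + 56 x^{3} - 48 x^{2} - 128 x + 128 = f(x).

An antiderivative is F(x) = - \frac{\left(x^{2} + 4 x - 8\right)^{4}}{64}.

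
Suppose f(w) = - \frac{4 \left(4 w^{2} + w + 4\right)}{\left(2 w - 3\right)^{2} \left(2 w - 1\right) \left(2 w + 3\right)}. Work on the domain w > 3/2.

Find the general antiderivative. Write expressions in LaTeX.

F(w) = \frac{19 \log{\left(w - \frac{3}{2} \right)}}{36} - \frac{11 \log{\left(w - \frac{1}{2} \right)}}{16} + \frac{23 \log{\left(w + \frac{3}{2} \right)}}{144} + \frac{29}{24 w - 36} + C

The denominator factors as \left(2 w - 3\right)^{2} \left(2 w - 1\right) \left(2 w + 3\right); partial fractions split f into directly integrable pieces: \frac{23}{72 \left(2 w + 3\right)} - \frac{11}{8 \left(2 w - 1\right)} + \frac{19}{18 \left(2 w - 3\right)} - \frac{29}{6 \left(2 w - 3\right)^{2}}.
Check: d/dw[\frac{19 \log{\left(w - \frac{3}{2} \right)}}{36} - \frac{11 \log{\left(w - \frac{1}{2} \right)}}{16} + \frac{23 \log{\left(w + \frac{3}{2} \right)}}{144} + \frac{29}{24 w - 36}] = \frac{- 16 w^{2} - 4 w - 16}{16 w^{4} - 32 w^{3} - 24 w^{2} + 72 w - 27}, which equals f(w).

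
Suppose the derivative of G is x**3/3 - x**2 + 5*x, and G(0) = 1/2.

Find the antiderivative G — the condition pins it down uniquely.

G(x) = x**4/12 - x**3/3 + 5*x**2/2 + 1/2

Integrate term by term and add the pieces.
A general antiderivative is x**4/12 - x**3/3 + 5*x**2/2 + C.
The condition gives C = 1/2 - (0) = 1/2.
So G(x) = x**4/12 - x**3/3 + 5*x**2/2 + 1/2.
Check: d/dx[x**4/12 - x**3/3 + 5*x**2/2 + 1/2] = x**3/3 - x**2 + 5*x = G'(x).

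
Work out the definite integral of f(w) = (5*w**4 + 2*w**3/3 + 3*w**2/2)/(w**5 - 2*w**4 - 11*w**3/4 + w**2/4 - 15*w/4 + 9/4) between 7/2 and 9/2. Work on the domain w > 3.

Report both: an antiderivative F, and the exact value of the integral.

Antiderivative: F(w) = 97*log(w - 3)/25 - 37*log(w - 1/2)/300 + 47*log(w + 3/2)/52 + 331*log(w**2 + 1)/1950 + 433*atan(w)/975; value = -47*log(5)/52 - 433*atan(7/2)/975 - 331*log(53/4)/1950 - 37*log(4)/300 + 37*log(3)/300 + 331*log(85/4)/1950 + 433*atan(9/2)/975 + 97*log(3/2)/25 + 47*log(6)/52 + 97*log(2)/25

The denominator factors as 3*(w - 3)*(2*w - 1)*(2*w + 3)*(w**2 + 1); partial fractions split f into directly integrable pieces: (331*w + 433)/(975*(w**2 + 1)) + 47/(26*(2*w + 3)) - 37/(150*(2*w - 1)) + 97/(25*(w - 3)).
F(w) = 97*log(w - 3)/25 - 37*log(w - 1/2)/300 + 47*log(w + 3/2)/52 + 331*log(w**2 + 1)/1950 + 433*atan(w)/975 is an antiderivative of f.
Check: d/dw[97*log(w - 3)/25 - 37*log(w - 1/2)/300 + 47*log(w + 3/2)/52 + 331*log(w**2 + 1)/1950 + 433*atan(w)/975] = (60*w**4 + 8*w**3 + 18*w**2)/(12*w**5 - 24*w**4 - 33*w**3 + 3*w**2 - 45*w + 27), which equals f(w).
F(9/2) = -37*log(4)/300 + 331*log(85/4)/1950 + 433*atan(9/2)/975 + 97*log(3/2)/25 + 47*log(6)/52; F(7/2) = -97*log(2)/25 - 37*log(3)/300 + 331*log(53/4)/1950 + 433*atan(7/2)/975 + 47*log(5)/52.
Integral = F(9/2) - F(7/2) = -47*log(5)/52 - 433*atan(7/2)/975 - 331*log(53/4)/1950 - 37*log(4)/300 + 37*log(3)/300 + 331*log(85/4)/1950 + 433*atan(9/2)/975 + 97*log(3/2)/25 + 47*log(6)/52 + 97*log(2)/25.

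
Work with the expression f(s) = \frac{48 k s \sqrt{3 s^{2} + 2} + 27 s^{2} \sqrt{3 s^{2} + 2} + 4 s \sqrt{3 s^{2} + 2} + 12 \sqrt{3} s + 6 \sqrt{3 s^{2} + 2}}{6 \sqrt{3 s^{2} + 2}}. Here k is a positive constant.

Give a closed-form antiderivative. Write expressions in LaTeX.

An antiderivative is F(s) = \frac{24 k s^{2} + 9 s^{3} + 2 s^{2} + 6 s + 4 \sqrt{3} \sqrt{3 s^{2} + 2} + 6}{6}.

For F(s) to be correct the identity F'(s) - f(s) = 0 must hold.
Check: d/ds[\frac{24 k s^{2} + 9 s^{3} + 2 s^{2} + 6 s + 4 \sqrt{3} \sqrt{3 s^{2} + 2} + 6}{6}] = \frac{48 k s \sqrt{3 s^{2} + 2} + 27 s^{2} \sqrt{3 s^{2} + 2} + 4 s \sqrt{3 s^{2} + 2} + 12 \sqrt{3} s + 6 \sqrt{3 s^{2} + 2}}{6 \sqrt{3 s^{2} + 2}} = f(s).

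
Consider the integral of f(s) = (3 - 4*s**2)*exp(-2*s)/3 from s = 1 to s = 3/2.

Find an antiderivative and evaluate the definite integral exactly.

Antiderivative: F(s) = (4*s**2 + 4*s - 1)*exp(-2*s)/6; value = -7*exp(-2)/6 + 7*exp(-3)/3

f has the shape u'v + uv' for u = 2*s**2/3 + 2*s/3 - 1/6 and v = exp(-2*s) — it is the derivative of the product u*v.
F(s) = (4*s**2 + 4*s - 1)*exp(-2*s)/6 is an antiderivative of f.
Check: d/ds[(4*s**2 + 4*s - 1)*exp(-2*s)/6] = (3 - 4*s**2)*exp(-2*s)/3 = f(s).
F(3/2) = 7*exp(-3)/3; F(1) = 7*exp(-2)/6.
Integral = F(3/2) - F(1) = -7*exp(-2)/6 + 7*exp(-3)/3.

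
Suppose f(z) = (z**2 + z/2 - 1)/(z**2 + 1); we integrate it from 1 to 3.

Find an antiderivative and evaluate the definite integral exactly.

A candidate is checked by its d/dz: the result must match f(z).
F(z) = (4*z + log(z**2 + 1) - 8*atan(z))/4 is an antiderivative of f.
Check: d/dz[(4*z + log(z**2 + 1) - 8*atan(z))/4] = (2*z**2 + z - 2)/(2*z**2 + 2), which equals f(z).
F(3) = -2*atan(3) + log(10)/4 + 3; F(1) = -pi/2 + log(2)/4 + 1.
Integral = F(3) - F(1) = -2*atan(3) - log(2)/4 + log(10)/4 + pi/2 + 2.

Antiderivative: F(z) = (4*z + log(z**2 + 1) - 8*atan(z))/4; value = -2*atan(3) - log(2)/4 + log(10)/4 + pi/2 + 2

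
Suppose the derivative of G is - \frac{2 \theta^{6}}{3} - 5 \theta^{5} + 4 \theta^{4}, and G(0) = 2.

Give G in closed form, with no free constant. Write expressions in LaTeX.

The integrand splits into summands that can be handled one at a time.
A general antiderivative is - \frac{2 \theta^{7}}{21} - \frac{5 \theta^{6}}{6} + \frac{4 \theta^{5}}{5} + C.
The condition gives C = 2 - (0) = 2.
So G(\theta) = - \frac{2 \theta^{7}}{21} - \frac{5 \theta^{6}}{6} + \frac{4 \theta^{5}}{5} + 2.
Check: d/d\theta[- \frac{2 \theta^{7}}{21} - \frac{5 \theta^{6}}{6} + \frac{4 \theta^{5}}{5} + 2] = - \frac{2 \theta^{6}}{3} - 5 \theta^{5} + 4 \theta^{4} = G'(\theta).

G(\theta) = - \frac{2 \theta^{7}}{21} - \frac{5 \theta^{6}}{6} + \frac{4 \theta^{5}}{5} + 2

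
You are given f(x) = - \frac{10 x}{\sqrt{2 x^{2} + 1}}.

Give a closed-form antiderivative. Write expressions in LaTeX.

f matches the chain-rule pattern g'(h)*h' with inner function h(x) = 2 x^{2} + 1; substituting u = h(x) collapses the integral.
Check: d/dx[- 5 \sqrt{2 x^{2} + 1}] = - \frac{10 x}{\sqrt{2 x^{2} + 1}} = f(x).

An antiderivative is F(x) = - 5 \sqrt{2 x^{2} + 1}.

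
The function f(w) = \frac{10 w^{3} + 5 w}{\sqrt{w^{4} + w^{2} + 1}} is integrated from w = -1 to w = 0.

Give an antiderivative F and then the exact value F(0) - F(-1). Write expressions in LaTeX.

The substitution u = w^{4} + w^{2} + 1 works: f is exactly (dF/du)*(du/dw) for that inner function.
F(w) = 5 \sqrt{w^{4} + w^{2} + 1} is an antiderivative of f.
Check: d/dw[5 \sqrt{w^{4} + w^{2} + 1}] = \frac{10 w^{3} + 5 w}{\sqrt{w^{4} + w^{2} + 1}} = f(w).
F(0) = 5; F(-1) = 5 \sqrt{3}.
Integral = F(0) - F(-1) = 5 - 5 \sqrt{3}.

Antiderivative: F(w) = 5 \sqrt{w^{4} + w^{2} + 1}; value = 5 - 5 \sqrt{3}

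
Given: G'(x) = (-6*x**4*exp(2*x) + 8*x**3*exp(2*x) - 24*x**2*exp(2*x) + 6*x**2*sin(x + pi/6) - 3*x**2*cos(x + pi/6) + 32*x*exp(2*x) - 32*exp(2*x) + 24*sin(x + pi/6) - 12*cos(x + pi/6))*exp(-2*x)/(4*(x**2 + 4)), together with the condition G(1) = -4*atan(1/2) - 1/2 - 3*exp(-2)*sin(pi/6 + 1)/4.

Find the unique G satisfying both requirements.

Recover the given G'(x) by differentiating a candidate G(x); any mismatch rules it out.
A general antiderivative is -x**3/2 + x**2 - 4*atan(x/2) - 3*exp(-2*x)*sin(x + pi/6)/4 + C.
The condition gives C = -4*atan(1/2) - 1/2 - 3*exp(-2)*sin(pi/6 + 1)/4 - (-4*atan(1/2) - 3*exp(-2)*sin(pi/6 + 1)/4 + 1/2) = -1.
So G(x) = -x**3/2 + x**2 - 4*atan(x/2) - 1 - 3*exp(-2*x)*sin(x + pi/6)/4.
Check: d/dx[-x**3/2 + x**2 - 4*atan(x/2) - 1 - 3*exp(-2*x)*sin(x + pi/6)/4] = (-6*x**4*exp(2*x) + 8*x**3*exp(2*x) - 24*x**2*exp(2*x) + 6*x**2*sin(x + pi/6) - 3*x**2*cos(x + pi/6) + 32*x*exp(2*x) - 32*exp(2*x) + 24*sin(x + pi/6) - 12*cos(x + pi/6))/(4*x**2*exp(2*x) + 16*exp(2*x)), which equals G'(x).

G(x) = -x**3/2 + x**2 - 4*atan(x/2) - 1 - 3*exp(-2*x)*sin(x + pi/6)/4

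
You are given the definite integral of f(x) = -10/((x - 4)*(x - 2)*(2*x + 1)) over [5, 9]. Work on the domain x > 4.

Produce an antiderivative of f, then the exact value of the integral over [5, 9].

Factor the denominator ((x - 4)*(x - 2)*(2*x + 1)) and decompose: f = -8/(9*(2*x + 1)) + 1/(x - 2) - 5/(9*(x - 4)); each piece integrates to a log, atan, or power term.
F(x) = -5*log(x - 4)/9 + log(x - 2) - 4*log(x + 1/2)/9 is an antiderivative of f.
Check: d/dx[-5*log(x - 4)/9 + log(x - 2) - 4*log(x + 1/2)/9] = -10/(2*x**3 - 11*x**2 + 10*x + 8), which equals f(x).
F(9) = -4*log(19/2)/9 - 5*log(5)/9 + log(7); F(5) = -4*log(11/2)/9 + log(3).
Integral = F(9) - F(5) = -log(3) - 4*log(19/2)/9 - 5*log(5)/9 + 4*log(11/2)/9 + log(7).

Antiderivative: F(x) = -5*log(x - 4)/9 + log(x - 2) - 4*log(x + 1/2)/9; value = -log(3) - 4*log(19/2)/9 - 5*log(5)/9 + 4*log(11/2)/9 + log(7)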